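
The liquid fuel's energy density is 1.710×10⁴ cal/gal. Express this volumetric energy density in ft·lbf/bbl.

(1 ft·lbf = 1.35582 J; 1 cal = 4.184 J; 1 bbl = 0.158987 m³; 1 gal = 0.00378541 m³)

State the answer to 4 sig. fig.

2.216×10⁶ ft·lbf/bbl

1.710×10⁴ cal/gal × 4.184 J/cal ÷ 0.00378541 m³/gal = 1.89006×10⁷ J/m³
1.89006×10⁷ J/m³ ÷ 1.35582 J/ft·lbf × 0.158987 m³/bbl = 2.21633×10⁶ ft·lbf/bbl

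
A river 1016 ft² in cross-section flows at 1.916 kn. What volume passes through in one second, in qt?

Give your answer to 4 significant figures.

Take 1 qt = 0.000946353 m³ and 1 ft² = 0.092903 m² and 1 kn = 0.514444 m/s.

1.916 kn × 0.514444 = 0.985675 m/s
1016 ft² × 0.092903 = 94.3894 m²
V = v × A × t = 0.985675 m/s × 94.3894 m² × 1 s = 93.0373 m³
93.0373 m³ ÷ (0.000946353 m³/qt) = 98311.4 qt

9.831×10⁴ qt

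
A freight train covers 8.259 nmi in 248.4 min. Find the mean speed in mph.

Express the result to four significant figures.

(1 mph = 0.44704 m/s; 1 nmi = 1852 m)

8.259 nmi × 1852 = 15295.7 m
248.4 min × 60 = 14904 s
v = d / t = 15295.7 m / 14904 s = 1.02628 m/s
1.02628 m/s ÷ (0.44704 m/s/mph) = 2.29572 mph

2.296 mph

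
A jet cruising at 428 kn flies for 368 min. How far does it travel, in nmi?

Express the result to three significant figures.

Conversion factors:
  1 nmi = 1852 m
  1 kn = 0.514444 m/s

2630 nmi

428 kn × 0.514444 → 220.182 m/s
368 min × 60 → 22080 s
d = v × t = 220.182 m/s × 22080 s = 4.86162×10⁶ m
4.86162×10⁶ m ÷ (1852 m/nmi) = 2625.06 nmi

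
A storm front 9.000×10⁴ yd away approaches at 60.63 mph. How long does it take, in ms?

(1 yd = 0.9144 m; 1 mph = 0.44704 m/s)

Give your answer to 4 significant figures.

9.000×10⁴ yd × 0.9144 → 82296 m
60.63 mph × 0.44704 → 27.104 m/s
t = d / v = 82296 m / 27.104 m/s = 3036.3 s
3036.3 s ÷ (0.001 s/ms) = 3.0363×10⁶ ms

3.036×10⁶ ms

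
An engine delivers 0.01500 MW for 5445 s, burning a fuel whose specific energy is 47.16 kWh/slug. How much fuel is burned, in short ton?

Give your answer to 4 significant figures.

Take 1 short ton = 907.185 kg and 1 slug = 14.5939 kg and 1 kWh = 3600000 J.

0.01500 MW → 15000 W
E = P × t = 15000 × 5445 = 8.1675×10⁷ J
47.16 kWh/slug → 1.16334×10⁷ J/kg
m = E / e_s = 8.1675×10⁷ / 1.16334×10⁷ = 7.02073 kg
In short ton: 7.02073 / 907.185 = 0.00773903 short ton

0.007739 short ton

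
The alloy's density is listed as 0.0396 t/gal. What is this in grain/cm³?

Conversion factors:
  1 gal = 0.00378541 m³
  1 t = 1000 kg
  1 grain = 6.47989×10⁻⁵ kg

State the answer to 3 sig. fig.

161 grain/cm³

0.0396 t/gal × 1000 kg/t ÷ 0.00378541 m³/gal = 10461.2 kg/m³
10461.2 kg/m³ ÷ 6.47989×10⁻⁵ kg/grain × 10⁻⁶ m³/cm³ = 161.441 grain/cm³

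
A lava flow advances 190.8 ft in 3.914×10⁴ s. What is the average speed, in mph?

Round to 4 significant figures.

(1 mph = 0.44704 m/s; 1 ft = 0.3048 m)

0.003324 mph

190.8 ft × 0.3048 = 58.1558 m
v = d / t = 58.1558 m / 39140 s = 0.00148584 m/s
0.00148584 m/s ÷ (0.44704 m/s/mph) = 0.00332373 mph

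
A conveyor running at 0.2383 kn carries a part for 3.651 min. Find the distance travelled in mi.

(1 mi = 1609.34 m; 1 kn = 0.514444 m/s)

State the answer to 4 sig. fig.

0.01669 mi

0.2383 kn × 0.514444 = 0.122592 m/s
3.651 min × 60 = 219.06 s
d = v × t = 0.122592 m/s × 219.06 s = 26.855 m
26.855 m ÷ (1609.34 m/mi) = 0.016687 mi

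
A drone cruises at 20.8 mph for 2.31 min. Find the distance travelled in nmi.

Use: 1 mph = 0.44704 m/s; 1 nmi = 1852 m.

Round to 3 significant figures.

20.8 mph × 0.44704 = 9.29843 m/s
2.31 min × 60 = 138.6 s
d = v × t = 9.29843 m/s × 138.6 s = 1288.76 m
1288.76 m ÷ (1852 m/nmi) = 0.695875 nmi

0.696 nmi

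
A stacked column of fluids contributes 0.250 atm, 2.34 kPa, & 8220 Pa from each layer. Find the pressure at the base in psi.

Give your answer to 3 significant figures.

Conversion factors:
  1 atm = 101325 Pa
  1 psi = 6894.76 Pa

0.250 atm × 101325 = 25331.2 Pa
2.34 kPa × 1000 = 2340 Pa
8220 Pa (already Pa)
Sum: 25331.2 + 2340 + 8220 = 35891.2 Pa
In psi: 35891.2 / 6894.76 = 5.20558 psi

5.21 psi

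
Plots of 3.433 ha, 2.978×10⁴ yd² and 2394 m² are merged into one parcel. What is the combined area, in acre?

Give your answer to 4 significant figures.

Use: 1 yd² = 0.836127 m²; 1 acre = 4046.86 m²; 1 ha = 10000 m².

3.433 ha × 10000 → 34330 m²
2.978×10⁴ yd² × 0.836127 → 24899.9 m²
2394 m² (already m²)
Sum: 34330 + 24899.9 + 2394 = 61623.9 m²
In acre: 61623.9 / 4046.86 = 15.2276 acre

15.23 acre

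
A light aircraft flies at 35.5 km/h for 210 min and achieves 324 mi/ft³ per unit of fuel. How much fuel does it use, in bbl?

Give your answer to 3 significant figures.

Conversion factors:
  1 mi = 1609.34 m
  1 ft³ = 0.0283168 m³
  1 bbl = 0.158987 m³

0.0424 bbl

35.5 km/h → 9.86111 m/s
210 min → 12600 s
d = v × t = 9.86111 × 12600 = 124250 m
324 mi/ft³ → 1.8414×10⁷ m/m³
V = d / (distance per unit fuel) = 124250 / 1.8414×10⁷ = 0.00674758 m³
In bbl: 0.00674758 / 0.158987 = 0.0424411 bbl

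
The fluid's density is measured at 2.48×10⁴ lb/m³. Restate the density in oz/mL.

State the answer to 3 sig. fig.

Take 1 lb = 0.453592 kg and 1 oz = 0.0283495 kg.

2.48×10⁴ lb/m³ × 0.453592 kg/lb = 11249.1 kg/m³
11249.1 kg/m³ ÷ 0.0283495 kg/oz × 10⁻⁶ m³/mL = 0.396801 oz/mL

0.397 oz/mL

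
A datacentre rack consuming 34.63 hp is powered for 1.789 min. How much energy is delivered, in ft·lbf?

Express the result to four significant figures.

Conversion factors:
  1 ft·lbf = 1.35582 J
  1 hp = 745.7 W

2.044×10⁶ ft·lbf

34.63 hp × 745.7 → 25823.6 W
1.789 min × 60 → 107.34 s
E = P × t = 25823.6 W × 107.34 s = 2.77191×10⁶ J
2.77191×10⁶ J ÷ (1.35582 J/ft·lbf) = 2.04445×10⁶ ft·lbf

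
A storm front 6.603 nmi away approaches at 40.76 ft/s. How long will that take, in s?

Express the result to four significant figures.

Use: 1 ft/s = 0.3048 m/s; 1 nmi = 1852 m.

984.3 s

6.603 nmi × 1852 = 12228.8 m
40.76 ft/s × 0.3048 = 12.4236 m/s
t = d / v = 12228.8 m / 12.4236 m/s = 984.32 s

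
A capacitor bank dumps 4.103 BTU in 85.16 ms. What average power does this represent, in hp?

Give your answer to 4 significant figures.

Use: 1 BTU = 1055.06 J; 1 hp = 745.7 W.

68.17 hp

4.103 BTU × 1055.06 → 4328.91 J
85.16 ms × 0.001 → 0.08516 s
P = E / t = 4328.91 J / 0.08516 s = 50832.7 W
50832.7 W ÷ (745.7 W/hp) = 68.1678 hp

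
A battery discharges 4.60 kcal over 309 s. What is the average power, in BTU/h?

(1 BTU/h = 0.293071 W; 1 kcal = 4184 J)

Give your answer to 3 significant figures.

4.60 kcal × 4184 = 19246.4 J
P = E / t = 19246.4 J / 309 s = 62.2861 W
62.2861 W ÷ (0.293071 W/BTU/h) = 212.529 BTU/h

213 BTU/h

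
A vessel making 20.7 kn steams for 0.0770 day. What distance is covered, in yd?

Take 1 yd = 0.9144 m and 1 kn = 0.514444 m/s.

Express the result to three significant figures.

20.7 kn × 0.514444 → 10.649 m/s
0.0770 day × 86400 → 6652.8 s
d = v × t = 10.649 m/s × 6652.8 s = 70845.7 m
70845.7 m ÷ (0.9144 m/yd) = 77477.8 yd

7.75×10⁴ yd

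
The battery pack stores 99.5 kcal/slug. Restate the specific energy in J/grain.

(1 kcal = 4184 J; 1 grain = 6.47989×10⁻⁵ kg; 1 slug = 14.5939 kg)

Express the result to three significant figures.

1.85 J/grain

99.5 kcal/slug × 4184 J/kcal ÷ 14.5939 kg/slug = 28526.2 J/kg
28526.2 J/kg × 6.47989×10⁻⁵ kg/grain = 1.84847 J/grain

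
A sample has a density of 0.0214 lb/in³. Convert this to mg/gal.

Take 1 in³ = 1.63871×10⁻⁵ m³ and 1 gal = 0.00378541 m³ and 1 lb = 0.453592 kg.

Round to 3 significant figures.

0.0214 lb/in³ × 0.453592 kg/lb ÷ 1.63871×10⁻⁵ m³/in³ = 592.348 kg/m³
592.348 kg/m³ ÷ 10⁻⁶ kg/mg × 0.00378541 m³/gal = 2.24228×10⁶ mg/gal

2.24×10⁶ mg/gal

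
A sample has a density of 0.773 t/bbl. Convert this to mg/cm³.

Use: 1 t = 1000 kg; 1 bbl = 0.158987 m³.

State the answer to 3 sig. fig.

4860 mg/cm³

0.773 t/bbl × 1000 kg/t ÷ 0.158987 m³/bbl = 4862.03 kg/m³
4862.03 kg/m³ ÷ 10⁻⁶ kg/mg × 10⁻⁶ m³/cm³ = 4862.03 mg/cm³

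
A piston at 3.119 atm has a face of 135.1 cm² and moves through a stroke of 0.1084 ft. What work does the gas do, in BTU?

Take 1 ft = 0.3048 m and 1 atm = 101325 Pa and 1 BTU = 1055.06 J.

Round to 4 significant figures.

0.1337 BTU

3.119 atm → 316033 Pa
135.1 cm² → 0.01351 m²
F = P × A = 316033 × 0.01351 = 4269.61 N
0.1084 ft → 0.0330403 m
W = F × d = 4269.61 × 0.0330403 = 141.069 J
In BTU: 141.069 / 1055.06 = 0.133707 BTU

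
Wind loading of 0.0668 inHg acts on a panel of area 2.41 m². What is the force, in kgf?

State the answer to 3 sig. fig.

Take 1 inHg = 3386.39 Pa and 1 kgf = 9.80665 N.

0.0668 inHg × 3386.39 → 226.211 Pa
F = P × A = 226.211 Pa × 2.41 m² = 545.169 N
545.169 N ÷ (9.80665 N/kgf) = 55.5918 kgf

55.6 kgf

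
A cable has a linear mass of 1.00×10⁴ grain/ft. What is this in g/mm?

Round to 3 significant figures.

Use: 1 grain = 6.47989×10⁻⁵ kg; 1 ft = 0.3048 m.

1.00×10⁴ grain/ft × 6.47989×10⁻⁵ kg/grain ÷ 0.3048 m/ft = 2.12595 kg/m
2.12595 kg/m ÷ 0.001 kg/g × 0.001 m/mm = 2.12595 g/mm

2.13 g/mm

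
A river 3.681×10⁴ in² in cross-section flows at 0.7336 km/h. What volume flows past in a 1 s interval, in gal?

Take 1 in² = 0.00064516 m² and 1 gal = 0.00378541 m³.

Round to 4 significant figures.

1278 gal

0.7336 km/h × (1/3.6) → 0.203778 m/s
3.681×10⁴ in² × 0.00064516 → 23.7483 m²
V = v × A × t = 0.203778 m/s × 23.7483 m² × 1 s = 4.83938 m³
4.83938 m³ ÷ (0.00378541 m³/gal) = 1278.43 gal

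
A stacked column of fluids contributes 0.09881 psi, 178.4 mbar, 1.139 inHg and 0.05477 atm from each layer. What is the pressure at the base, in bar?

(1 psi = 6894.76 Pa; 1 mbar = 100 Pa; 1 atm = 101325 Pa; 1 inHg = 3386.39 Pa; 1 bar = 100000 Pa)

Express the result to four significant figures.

0.2793 bar

0.09881 psi × 6894.76 = 681.271 Pa
178.4 mbar × 100 = 17840 Pa
1.139 inHg × 3386.39 = 3857.1 Pa
0.05477 atm × 101325 = 5549.57 Pa
Sum: 681.271 + 17840 + 3857.1 + 5549.57 = 27927.9 Pa
In bar: 27927.9 / 100000 = 0.279279 bar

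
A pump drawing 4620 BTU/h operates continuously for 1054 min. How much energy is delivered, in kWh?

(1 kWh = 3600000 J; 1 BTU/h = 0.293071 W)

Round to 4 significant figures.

23.79 kWh

4620 BTU/h × 0.293071 = 1353.99 W
1054 min × 60 = 63240 s
E = P × t = 1353.99 W × 63240 s = 8.56263×10⁷ J
8.56263×10⁷ J ÷ (3600000 J/kWh) = 23.7851 kWh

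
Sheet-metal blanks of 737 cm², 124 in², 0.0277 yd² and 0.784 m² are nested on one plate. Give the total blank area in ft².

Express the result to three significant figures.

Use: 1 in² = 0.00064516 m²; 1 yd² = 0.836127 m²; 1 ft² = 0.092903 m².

10.3 ft²

737 cm² × 0.0001 → 0.0737 m²
124 in² × 0.00064516 → 0.0799998 m²
0.0277 yd² × 0.836127 → 0.0231607 m²
0.784 m² (already m²)
Sum: 0.0737 + 0.0799998 + 0.0231607 + 0.784 = 0.96086 m²
In ft²: 0.96086 / 0.092903 = 10.3426 ft²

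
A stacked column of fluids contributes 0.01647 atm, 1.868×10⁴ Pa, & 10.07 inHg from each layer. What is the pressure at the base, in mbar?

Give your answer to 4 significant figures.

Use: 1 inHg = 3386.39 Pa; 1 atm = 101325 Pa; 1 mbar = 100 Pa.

544.5 mbar

0.01647 atm × 101325 = 1668.82 Pa
1.868×10⁴ Pa (already Pa)
10.07 inHg × 3386.39 = 34100.9 Pa
Combined: 1668.82 + 18680 + 34100.9 = 54449.7 Pa
In mbar: 54449.7 / 100 = 544.497 mbar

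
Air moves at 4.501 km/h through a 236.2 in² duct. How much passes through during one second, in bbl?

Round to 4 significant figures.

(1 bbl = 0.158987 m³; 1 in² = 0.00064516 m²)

4.501 km/h × (1/3.6) → 1.25028 m/s
236.2 in² × 0.00064516 → 0.152387 m²
V = v × A × t = 1.25028 m/s × 0.152387 m² × 1 s = 0.190526 m³
0.190526 m³ ÷ (0.158987 m³/bbl) = 1.19837 bbl

1.198 bbl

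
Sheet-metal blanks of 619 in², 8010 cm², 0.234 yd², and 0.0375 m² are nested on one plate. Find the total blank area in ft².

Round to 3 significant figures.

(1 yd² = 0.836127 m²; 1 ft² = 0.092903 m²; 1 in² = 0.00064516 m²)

619 in² × 0.00064516 = 0.399354 m²
8010 cm² × 0.0001 = 0.801 m²
0.234 yd² × 0.836127 = 0.195654 m²
0.0375 m² (already m²)
Sum: 0.399354 + 0.801 + 0.195654 + 0.0375 = 1.43351 m²
In ft²: 1.43351 / 0.092903 = 15.4302 ft²

15.4 ft²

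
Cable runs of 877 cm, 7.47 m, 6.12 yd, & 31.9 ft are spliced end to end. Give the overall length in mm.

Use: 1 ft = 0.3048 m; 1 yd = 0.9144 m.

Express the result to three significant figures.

3.16×10⁴ mm

877 cm × 0.01 = 8.77 m
7.47 m (already m)
6.12 yd × 0.9144 = 5.59613 m
31.9 ft × 0.3048 = 9.72312 m
Combined: 8.77 + 7.47 + 5.59613 + 9.72312 = 31.5592 m
In mm: 31.5592 / 0.001 = 31559.2 mm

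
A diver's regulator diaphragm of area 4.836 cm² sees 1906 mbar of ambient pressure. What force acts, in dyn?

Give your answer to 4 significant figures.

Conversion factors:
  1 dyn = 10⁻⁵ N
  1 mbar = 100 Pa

9.217×10⁶ dyn

1906 mbar × 100 = 190600 Pa
4.836 cm² × 0.0001 = 4.836×10⁻⁴ m²
F = P × A = 190600 Pa × 4.836×10⁻⁴ m² = 92.1742 N
92.1742 N ÷ (10⁻⁵ N/dyn) = 9.21742×10⁶ dyn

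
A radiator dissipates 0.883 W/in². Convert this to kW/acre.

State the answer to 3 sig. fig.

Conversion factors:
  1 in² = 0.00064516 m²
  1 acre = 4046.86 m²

5540 kW/acre

0.883 W/in² ÷ 0.00064516 m²/in² = 1368.65 W/m²
1368.65 W/m² ÷ 1000 W/kW × 4046.86 m²/acre = 5538.73 kW/acre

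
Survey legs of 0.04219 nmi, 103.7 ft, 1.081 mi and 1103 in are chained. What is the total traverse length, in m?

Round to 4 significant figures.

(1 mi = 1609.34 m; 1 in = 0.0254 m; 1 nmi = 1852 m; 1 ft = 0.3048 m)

0.04219 nmi × 1852 → 78.1359 m
103.7 ft × 0.3048 → 31.6078 m
1.081 mi × 1609.34 → 1739.7 m
1103 in × 0.0254 → 28.0162 m
Combined: 78.1359 + 31.6078 + 1739.7 + 28.0162 = 1877.46 m

1877 m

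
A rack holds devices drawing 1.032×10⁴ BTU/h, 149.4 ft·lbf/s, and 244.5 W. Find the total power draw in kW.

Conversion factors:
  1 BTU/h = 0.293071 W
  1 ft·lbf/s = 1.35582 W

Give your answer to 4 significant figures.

1.032×10⁴ BTU/h × 0.293071 = 3024.49 W
149.4 ft·lbf/s × 1.35582 = 202.56 W
244.5 W (already W)
Sum: 3024.49 + 202.56 + 244.5 = 3471.55 W
In kW: 3471.55 / 1000 = 3.47155 kW

3.472 kW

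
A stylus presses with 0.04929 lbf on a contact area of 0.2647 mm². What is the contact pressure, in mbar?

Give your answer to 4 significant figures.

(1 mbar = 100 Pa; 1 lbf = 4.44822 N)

0.04929 lbf × 4.44822 = 0.219253 N
0.2647 mm² × 10⁻⁶ = 2.647×10⁻⁷ m²
P = F / A = 0.219253 N / 2.647×10⁻⁷ m² = 828308 Pa
828308 Pa ÷ (100 Pa/mbar) = 8283.08 mbar

8283 mbar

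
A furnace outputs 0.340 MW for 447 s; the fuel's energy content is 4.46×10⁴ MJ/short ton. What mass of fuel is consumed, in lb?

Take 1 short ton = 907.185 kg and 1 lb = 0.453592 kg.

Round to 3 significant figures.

0.340 MW → 340000 W
E = P × t = 340000 × 447 = 1.5198×10⁸ J
4.46×10⁴ MJ/short ton → 4.91631×10⁷ J/kg
m = E / e_s = 1.5198×10⁸ / 4.91631×10⁷ = 3.09134 kg
In lb: 3.09134 / 0.453592 = 6.81524 lb

6.82 lb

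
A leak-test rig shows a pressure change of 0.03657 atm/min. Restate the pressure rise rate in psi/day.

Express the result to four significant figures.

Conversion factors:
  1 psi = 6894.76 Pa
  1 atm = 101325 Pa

773.9 psi/day

0.03657 atm/min × 101325 Pa/atm ÷ 60 s/min = 61.7576 Pa/s
61.7576 Pa/s ÷ 6894.76 Pa/psi × 86400 s/day = 773.9 psi/day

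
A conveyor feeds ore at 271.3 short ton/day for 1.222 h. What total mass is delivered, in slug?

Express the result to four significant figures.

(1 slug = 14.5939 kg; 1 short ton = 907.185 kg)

271.3 short ton/day → 2.8486 kg/s
1.222 h → 4399.2 s
m = ṁ × t = 2.8486 × 4399.2 = 12531.6 kg
In slug: 12531.6 / 14.5939 = 858.688 slug

858.7 slug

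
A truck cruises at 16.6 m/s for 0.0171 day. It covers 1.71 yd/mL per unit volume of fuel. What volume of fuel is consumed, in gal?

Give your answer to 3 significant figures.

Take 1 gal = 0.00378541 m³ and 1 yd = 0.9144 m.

4.14 gal

0.0171 day → 1477.44 s
d = v × t = 16.6 × 1477.44 = 24525.5 m
1.71 yd/mL → 1.56362×10⁶ m/m³
V = d / (distance per unit fuel) = 24525.5 / 1.56362×10⁶ = 0.0156851 m³
In gal: 0.0156851 / 0.00378541 = 4.14357 gal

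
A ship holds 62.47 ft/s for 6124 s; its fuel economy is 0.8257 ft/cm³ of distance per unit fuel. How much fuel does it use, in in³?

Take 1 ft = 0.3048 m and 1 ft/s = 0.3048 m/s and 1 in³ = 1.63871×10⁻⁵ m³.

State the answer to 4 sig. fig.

2.827×10⁴ in³

62.47 ft/s → 19.0409 m/s
d = v × t = 19.0409 × 6124 = 116606 m
0.8257 ft/cm³ → 251673 m/m³
V = d / (distance per unit fuel) = 116606 / 251673 = 0.463323 m³
In in³: 0.463323 / 1.63871×10⁻⁵ = 28273.6 in³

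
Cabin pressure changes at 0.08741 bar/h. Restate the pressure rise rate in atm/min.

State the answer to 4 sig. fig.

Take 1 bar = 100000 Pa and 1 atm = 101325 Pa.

0.001438 atm/min

0.08741 bar/h × 100000 Pa/bar ÷ 3600 s/h = 2.42806 Pa/s
2.42806 Pa/s ÷ 101325 Pa/atm × 60 s/min = 0.00143779 atm/min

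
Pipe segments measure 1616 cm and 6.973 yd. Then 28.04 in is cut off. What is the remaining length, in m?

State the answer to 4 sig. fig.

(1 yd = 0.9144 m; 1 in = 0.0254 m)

21.82 m

1616 cm × 0.01 → 16.16 m
6.973 yd × 0.9144 → 6.37611 m
28.04 in × 0.0254 → 0.712216 m
Sum: 16.16 + 6.37611 − 0.712216 = 21.8239 m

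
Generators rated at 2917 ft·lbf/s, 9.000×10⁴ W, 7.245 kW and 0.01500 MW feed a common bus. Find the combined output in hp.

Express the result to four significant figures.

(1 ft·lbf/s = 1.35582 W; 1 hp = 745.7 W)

155.8 hp

2917 ft·lbf/s × 1.35582 = 3954.93 W
9.000×10⁴ W (already W)
7.245 kW × 1000 = 7245 W
0.01500 MW × 1000000 = 15000 W
Sum: 3954.93 + 90000 + 7245 + 15000 = 116200 W
In hp: 116200 / 745.7 = 155.827 hp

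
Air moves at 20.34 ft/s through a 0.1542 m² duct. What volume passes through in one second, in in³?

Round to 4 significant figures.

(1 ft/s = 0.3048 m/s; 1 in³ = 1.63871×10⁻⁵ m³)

20.34 ft/s × 0.3048 → 6.19963 m/s
V = v × A × t = 6.19963 m/s × 0.1542 m² × 1 s = 0.955983 m³
0.955983 m³ ÷ (1.63871×10⁻⁵ m³/in³) = 58337.5 in³

5.834×10⁴ in³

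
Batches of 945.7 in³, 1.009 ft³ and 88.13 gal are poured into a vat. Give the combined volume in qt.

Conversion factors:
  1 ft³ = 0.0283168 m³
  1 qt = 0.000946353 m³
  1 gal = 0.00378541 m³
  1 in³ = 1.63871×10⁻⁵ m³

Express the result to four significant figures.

399.1 qt

945.7 in³ × 1.63871×10⁻⁵ = 0.0154973 m³
1.009 ft³ × 0.0283168 = 0.0285717 m³
88.13 gal × 0.00378541 = 0.333608 m³
Combined: 0.0154973 + 0.0285717 + 0.333608 = 0.377677 m³
In qt: 0.377677 / 0.000946353 = 399.087 qt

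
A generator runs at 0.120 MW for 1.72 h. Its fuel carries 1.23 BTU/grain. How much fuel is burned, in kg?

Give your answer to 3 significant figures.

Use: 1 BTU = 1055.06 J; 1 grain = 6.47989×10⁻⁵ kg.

37.1 kg

0.120 MW → 120000 W
1.72 h → 6192 s
E = P × t = 120000 × 6192 = 7.4304×10⁸ J
1.23 BTU/grain → 2.00269×10⁷ J/kg
m = E / e_s = 7.4304×10⁸ / 2.00269×10⁷ = 37.1021 kg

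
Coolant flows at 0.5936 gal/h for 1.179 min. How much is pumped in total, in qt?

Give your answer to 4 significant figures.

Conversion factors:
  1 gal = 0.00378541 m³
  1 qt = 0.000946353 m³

0.5936 gal/h → 6.24172×10⁻⁷ m³/s
1.179 min → 70.74 s
V = Q × t = 6.24172×10⁻⁷ × 70.74 = 4.41539×10⁻⁵ m³
In qt: 4.41539×10⁻⁵ / 0.000946353 = 0.0466569 qt

0.04666 qt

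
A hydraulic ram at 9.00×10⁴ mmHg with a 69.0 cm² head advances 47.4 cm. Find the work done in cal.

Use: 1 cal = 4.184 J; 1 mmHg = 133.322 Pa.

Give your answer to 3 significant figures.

9380 cal

9.00×10⁴ mmHg → 1.1999×10⁷ Pa
69.0 cm² → 0.0069 m²
F = P × A = 1.1999×10⁷ × 0.0069 = 82793.1 N
47.4 cm → 0.474 m
W = F × d = 82793.1 × 0.474 = 39243.9 J
In cal: 39243.9 / 4.184 = 9379.52 cal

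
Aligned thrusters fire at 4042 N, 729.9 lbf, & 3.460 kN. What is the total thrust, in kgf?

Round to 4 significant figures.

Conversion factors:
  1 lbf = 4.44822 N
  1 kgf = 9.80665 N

1096 kgf

4042 N (already N)
729.9 lbf × 4.44822 → 3246.76 N
3.460 kN × 1000 → 3460 N
Sum: 4042 + 3246.76 + 3460 = 10748.8 N
In kgf: 10748.8 / 9.80665 = 1096.07 kgf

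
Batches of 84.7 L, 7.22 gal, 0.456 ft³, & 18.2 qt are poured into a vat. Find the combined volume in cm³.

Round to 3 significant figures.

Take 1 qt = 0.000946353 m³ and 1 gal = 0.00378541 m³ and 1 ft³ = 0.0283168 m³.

84.7 L × 0.001 = 0.0847 m³
7.22 gal × 0.00378541 = 0.0273307 m³
0.456 ft³ × 0.0283168 = 0.0129125 m³
18.2 qt × 0.000946353 = 0.0172236 m³
Sum: 0.0847 + 0.0273307 + 0.0129125 + 0.0172236 = 0.142167 m³
In cm³: 0.142167 / 10⁻⁶ = 142167 cm³

1.42×10⁵ cm³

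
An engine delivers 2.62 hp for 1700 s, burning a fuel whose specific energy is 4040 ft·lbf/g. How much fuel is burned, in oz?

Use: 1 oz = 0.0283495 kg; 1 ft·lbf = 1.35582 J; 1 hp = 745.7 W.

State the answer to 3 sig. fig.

2.62 hp → 1953.73 W
E = P × t = 1953.73 × 1700 = 3.32134×10⁶ J
4040 ft·lbf/g → 5.47751×10⁶ J/kg
m = E / e_s = 3.32134×10⁶ / 5.47751×10⁶ = 0.606359 kg
In oz: 0.606359 / 0.0283495 = 21.3887 oz

21.4 oz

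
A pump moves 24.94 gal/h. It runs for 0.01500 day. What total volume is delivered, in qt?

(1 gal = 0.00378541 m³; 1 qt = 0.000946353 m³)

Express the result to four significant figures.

24.94 gal/h → 2.62245×10⁻⁵ m³/s
0.01500 day → 1296 s
V = Q × t = 2.62245×10⁻⁵ × 1296 = 0.033987 m³
In qt: 0.033987 / 0.000946353 = 35.9137 qt

35.91 qt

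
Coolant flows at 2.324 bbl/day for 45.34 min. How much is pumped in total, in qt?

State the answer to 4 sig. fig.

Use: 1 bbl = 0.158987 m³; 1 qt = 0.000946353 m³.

2.324 bbl/day → 4.27646×10⁻⁶ m³/s
45.34 min → 2720.4 s
V = Q × t = 4.27646×10⁻⁶ × 2720.4 = 0.0116337 m³
In qt: 0.0116337 / 0.000946353 = 12.2932 qt

12.29 qt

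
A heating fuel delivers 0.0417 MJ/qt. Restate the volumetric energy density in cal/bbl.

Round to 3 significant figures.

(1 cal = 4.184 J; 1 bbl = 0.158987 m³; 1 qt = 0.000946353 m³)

0.0417 MJ/qt × 1000000 J/MJ ÷ 0.000946353 m³/qt = 4.40639×10⁷ J/m³
4.40639×10⁷ J/m³ ÷ 4.184 J/cal × 0.158987 m³/bbl = 1.67438×10⁶ cal/bbl

1.67×10⁶ cal/bbl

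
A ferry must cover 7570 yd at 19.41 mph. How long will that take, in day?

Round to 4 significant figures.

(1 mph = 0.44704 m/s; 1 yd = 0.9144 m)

0.009233 day

7570 yd × 0.9144 = 6922.01 m
19.41 mph × 0.44704 = 8.67705 m/s
t = d / v = 6922.01 m / 8.67705 m/s = 797.738 s
797.738 s ÷ (86400 s/day) = 0.00923308 day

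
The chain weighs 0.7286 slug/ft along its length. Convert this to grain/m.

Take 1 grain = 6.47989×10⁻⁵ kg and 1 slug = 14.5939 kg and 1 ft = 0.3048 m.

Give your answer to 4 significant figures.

5.384×10⁵ grain/m

0.7286 slug/ft × 14.5939 kg/slug ÷ 0.3048 m/ft = 34.8855 kg/m
34.8855 kg/m ÷ 6.47989×10⁻⁵ kg/grain = 538366 grain/m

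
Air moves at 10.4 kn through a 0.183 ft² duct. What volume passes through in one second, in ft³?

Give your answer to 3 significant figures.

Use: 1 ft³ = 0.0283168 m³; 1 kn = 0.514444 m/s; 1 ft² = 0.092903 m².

10.4 kn × 0.514444 = 5.35022 m/s
0.183 ft² × 0.092903 = 0.0170012 m²
V = v × A × t = 5.35022 m/s × 0.0170012 m² × 1 s = 0.0909602 m³
0.0909602 m³ ÷ (0.0283168 m³/ft³) = 3.21223 ft³

3.21 ft³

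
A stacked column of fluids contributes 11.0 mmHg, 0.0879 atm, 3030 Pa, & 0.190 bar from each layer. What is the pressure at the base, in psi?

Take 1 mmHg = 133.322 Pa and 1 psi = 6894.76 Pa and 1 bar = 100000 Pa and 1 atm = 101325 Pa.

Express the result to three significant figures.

4.70 psi

11.0 mmHg × 133.322 → 1466.54 Pa
0.0879 atm × 101325 → 8906.47 Pa
3030 Pa (already Pa)
0.190 bar × 100000 → 19000 Pa
Sum: 1466.54 + 8906.47 + 3030 + 19000 = 32403 Pa
In psi: 32403 / 6894.76 = 4.69966 psi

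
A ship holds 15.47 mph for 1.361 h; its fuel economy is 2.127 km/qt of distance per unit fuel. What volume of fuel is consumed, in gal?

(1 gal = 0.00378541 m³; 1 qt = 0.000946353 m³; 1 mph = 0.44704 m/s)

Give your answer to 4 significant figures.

3.983 gal

15.47 mph → 6.91571 m/s
1.361 h → 4899.6 s
d = v × t = 6.91571 × 4899.6 = 33884.2 m
2.127 km/qt → 2.24758×10⁶ m/m³
V = d / (distance per unit fuel) = 33884.2 / 2.24758×10⁶ = 0.0150759 m³
In gal: 0.0150759 / 0.00378541 = 3.98263 gal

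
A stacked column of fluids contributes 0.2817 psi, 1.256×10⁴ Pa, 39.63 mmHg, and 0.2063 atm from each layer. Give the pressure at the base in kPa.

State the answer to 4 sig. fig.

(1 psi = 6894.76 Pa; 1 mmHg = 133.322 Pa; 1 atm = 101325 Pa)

40.69 kPa

0.2817 psi × 6894.76 = 1942.25 Pa
1.256×10⁴ Pa (already Pa)
39.63 mmHg × 133.322 = 5283.55 Pa
0.2063 atm × 101325 = 20903.3 Pa
Total: 1942.25 + 12560 + 5283.55 + 20903.3 = 40689.1 Pa
In kPa: 40689.1 / 1000 = 40.6891 kPa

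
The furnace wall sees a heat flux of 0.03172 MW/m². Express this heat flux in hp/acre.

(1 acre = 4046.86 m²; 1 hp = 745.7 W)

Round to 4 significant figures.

1.721×10⁵ hp/acre

0.03172 MW/m² × 1000000 W/MW = 31720 W/m²
31720 W/m² ÷ 745.7 W/hp × 4046.86 m²/acre = 172142 hp/acre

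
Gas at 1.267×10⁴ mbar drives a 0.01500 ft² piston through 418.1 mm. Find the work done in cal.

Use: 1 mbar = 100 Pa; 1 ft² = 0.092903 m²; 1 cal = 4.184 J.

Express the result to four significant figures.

1.267×10⁴ mbar → 1.267×10⁶ Pa
0.01500 ft² → 0.00139354 m²
F = P × A = 1.267×10⁶ × 0.00139354 = 1765.62 N
418.1 mm → 0.4181 m
W = F × d = 1765.62 × 0.4181 = 738.206 J
In cal: 738.206 / 4.184 = 176.435 cal

176.4 cal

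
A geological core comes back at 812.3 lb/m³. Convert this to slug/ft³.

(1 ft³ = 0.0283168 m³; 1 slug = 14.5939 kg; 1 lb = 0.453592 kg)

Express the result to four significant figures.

812.3 lb/m³ × 0.453592 kg/lb = 368.453 kg/m³
368.453 kg/m³ ÷ 14.5939 kg/slug × 0.0283168 m³/ft³ = 0.714916 slug/ft³

0.7149 slug/ft³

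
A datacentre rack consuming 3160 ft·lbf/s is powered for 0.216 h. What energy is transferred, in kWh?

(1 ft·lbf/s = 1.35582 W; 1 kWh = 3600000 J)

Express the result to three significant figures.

3160 ft·lbf/s × 1.35582 → 4284.39 W
0.216 h × 3600 → 777.6 s
E = P × t = 4284.39 W × 777.6 s = 3.33154×10⁶ J
3.33154×10⁶ J ÷ (3600000 J/kWh) = 0.925428 kWh

0.925 kWh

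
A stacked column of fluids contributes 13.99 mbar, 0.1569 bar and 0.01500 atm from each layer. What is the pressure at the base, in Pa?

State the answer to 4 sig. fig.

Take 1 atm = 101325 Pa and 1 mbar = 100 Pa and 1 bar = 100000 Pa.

13.99 mbar × 100 = 1399 Pa
0.1569 bar × 100000 = 15690 Pa
0.01500 atm × 101325 = 1519.88 Pa
Total: 1399 + 15690 + 1519.88 = 18608.9 Pa

1.861×10⁴ Pa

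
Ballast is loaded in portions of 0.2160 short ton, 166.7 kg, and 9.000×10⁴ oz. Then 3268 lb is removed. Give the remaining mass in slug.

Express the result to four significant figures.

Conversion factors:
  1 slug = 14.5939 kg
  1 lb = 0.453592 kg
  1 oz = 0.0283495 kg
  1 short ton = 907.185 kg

0.2160 short ton × 907.185 = 195.952 kg
166.7 kg (already kg)
9.000×10⁴ oz × 0.0283495 = 2551.46 kg
3268 lb × 0.453592 = 1482.34 kg
Sum: 195.952 + 166.7 + 2551.46 − 1482.34 = 1431.77 kg
In slug: 1431.77 / 14.5939 = 98.1074 slug

98.11 slug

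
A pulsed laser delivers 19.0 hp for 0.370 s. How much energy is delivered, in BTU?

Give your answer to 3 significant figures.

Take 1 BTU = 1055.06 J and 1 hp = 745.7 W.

4.97 BTU

19.0 hp × 745.7 → 14168.3 W
E = P × t = 14168.3 W × 0.37 s = 5242.27 J
5242.27 J ÷ (1055.06 J/BTU) = 4.96869 BTU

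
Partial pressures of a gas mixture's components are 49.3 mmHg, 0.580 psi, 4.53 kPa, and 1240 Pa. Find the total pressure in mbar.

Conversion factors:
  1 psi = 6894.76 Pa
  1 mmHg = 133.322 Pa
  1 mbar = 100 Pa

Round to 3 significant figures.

163 mbar

49.3 mmHg × 133.322 = 6572.77 Pa
0.580 psi × 6894.76 = 3998.96 Pa
4.53 kPa × 1000 = 4530 Pa
1240 Pa (already Pa)
Combined: 6572.77 + 3998.96 + 4530 + 1240 = 16341.7 Pa
In mbar: 16341.7 / 100 = 163.417 mbar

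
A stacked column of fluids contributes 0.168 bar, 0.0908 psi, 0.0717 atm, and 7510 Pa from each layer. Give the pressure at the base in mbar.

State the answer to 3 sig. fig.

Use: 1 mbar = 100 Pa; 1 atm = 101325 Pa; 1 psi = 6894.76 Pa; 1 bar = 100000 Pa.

0.168 bar × 100000 = 16800 Pa
0.0908 psi × 6894.76 = 626.044 Pa
0.0717 atm × 101325 = 7265 Pa
7510 Pa (already Pa)
Total: 16800 + 626.044 + 7265 + 7510 = 32201 Pa
In mbar: 32201 / 100 = 322.01 mbar

322 mbar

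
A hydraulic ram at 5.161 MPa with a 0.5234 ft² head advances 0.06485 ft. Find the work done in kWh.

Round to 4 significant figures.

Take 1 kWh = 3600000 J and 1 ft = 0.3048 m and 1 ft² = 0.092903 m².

0.001378 kWh

5.161 MPa → 5.161×10⁶ Pa
0.5234 ft² → 0.0486254 m²
F = P × A = 5.161×10⁶ × 0.0486254 = 250956 N
0.06485 ft → 0.0197663 m
W = F × d = 250956 × 0.0197663 = 4960.47 J
In kWh: 4960.47 / 3600000 = 0.00137791 kWh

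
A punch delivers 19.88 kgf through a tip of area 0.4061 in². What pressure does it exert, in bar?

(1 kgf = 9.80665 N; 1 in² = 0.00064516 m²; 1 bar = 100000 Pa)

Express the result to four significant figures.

7.441 bar

19.88 kgf × 9.80665 = 194.956 N
0.4061 in² × 0.00064516 = 2.61999×10⁻⁴ m²
P = F / A = 194.956 N / 2.61999×10⁻⁴ m² = 744110 Pa
744110 Pa ÷ (100000 Pa/bar) = 7.4411 bar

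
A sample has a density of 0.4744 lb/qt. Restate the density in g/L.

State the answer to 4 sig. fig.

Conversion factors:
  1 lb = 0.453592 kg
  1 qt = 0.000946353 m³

227.4 g/L

0.4744 lb/qt × 0.453592 kg/lb ÷ 0.000946353 m³/qt = 227.382 kg/m³
227.382 kg/m³ ÷ 0.001 kg/g × 0.001 m³/L = 227.382 g/L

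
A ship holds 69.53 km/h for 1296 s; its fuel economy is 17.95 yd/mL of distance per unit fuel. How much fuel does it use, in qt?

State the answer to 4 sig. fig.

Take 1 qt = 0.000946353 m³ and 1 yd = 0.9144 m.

69.53 km/h → 19.3139 m/s
d = v × t = 19.3139 × 1296 = 25030.8 m
17.95 yd/mL → 1.64135×10⁷ m/m³
V = d / (distance per unit fuel) = 25030.8 / 1.64135×10⁷ = 0.00152501 m³
In qt: 0.00152501 / 0.000946353 = 1.61146 qt

1.611 qt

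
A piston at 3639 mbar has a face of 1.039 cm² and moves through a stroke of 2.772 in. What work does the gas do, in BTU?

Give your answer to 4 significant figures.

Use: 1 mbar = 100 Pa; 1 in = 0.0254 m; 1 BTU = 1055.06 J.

0.002523 BTU

3639 mbar → 363900 Pa
1.039 cm² → 1.039×10⁻⁴ m²
F = P × A = 363900 × 1.039×10⁻⁴ = 37.8092 N
2.772 in → 0.0704088 m
W = F × d = 37.8092 × 0.0704088 = 2.6621 J
In BTU: 2.6621 / 1055.06 = 0.00252317 BTU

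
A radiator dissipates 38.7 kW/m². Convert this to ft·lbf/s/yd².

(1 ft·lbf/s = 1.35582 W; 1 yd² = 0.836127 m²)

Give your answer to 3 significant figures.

2.39×10⁴ ft·lbf/s/yd²

38.7 kW/m² × 1000 W/kW = 38700 W/m²
38700 W/m² ÷ 1.35582 W/ft·lbf/s × 0.836127 m²/yd² = 23866.1 ft·lbf/s/yd²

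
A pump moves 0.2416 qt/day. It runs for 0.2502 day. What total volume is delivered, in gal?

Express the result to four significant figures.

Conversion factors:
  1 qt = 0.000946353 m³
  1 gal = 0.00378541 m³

0.01511 gal

0.2416 qt/day → 2.64628×10⁻⁹ m³/s
0.2502 day → 21617.3 s
V = Q × t = 2.64628×10⁻⁹ × 21617.3 = 5.72054×10⁻⁵ m³
In gal: 5.72054×10⁻⁵ / 0.00378541 = 0.0151121 gal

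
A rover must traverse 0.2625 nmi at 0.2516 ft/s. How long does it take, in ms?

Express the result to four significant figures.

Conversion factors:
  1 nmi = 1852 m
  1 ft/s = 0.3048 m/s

6.339×10⁶ ms

0.2625 nmi × 1852 = 486.15 m
0.2516 ft/s × 0.3048 = 0.0766877 m/s
t = d / v = 486.15 m / 0.0766877 m/s = 6339.35 s
6339.35 s ÷ (0.001 s/ms) = 6.33935×10⁶ ms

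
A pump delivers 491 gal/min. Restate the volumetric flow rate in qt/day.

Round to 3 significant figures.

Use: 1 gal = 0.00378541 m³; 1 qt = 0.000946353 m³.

491 gal/min × 0.00378541 m³/gal ÷ 60 s/min = 0.0309773 m³/s
0.0309773 m³/s ÷ 0.000946353 m³/qt × 86400 s/day = 2.82816×10⁶ qt/day

2.83×10⁶ qt/day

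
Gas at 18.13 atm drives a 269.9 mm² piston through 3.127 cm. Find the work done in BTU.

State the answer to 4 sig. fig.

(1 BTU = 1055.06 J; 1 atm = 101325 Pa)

0.01469 BTU

18.13 atm → 1.83702×10⁶ Pa
269.9 mm² → 2.699×10⁻⁴ m²
F = P × A = 1.83702×10⁶ × 2.699×10⁻⁴ = 495.812 N
3.127 cm → 0.03127 m
W = F × d = 495.812 × 0.03127 = 15.504 J
In BTU: 15.504 / 1055.06 = 0.0146949 BTU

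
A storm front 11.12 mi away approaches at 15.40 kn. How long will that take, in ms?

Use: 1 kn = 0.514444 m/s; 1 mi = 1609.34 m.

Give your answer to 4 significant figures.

11.12 mi × 1609.34 → 17895.9 m
15.40 kn × 0.514444 → 7.92244 m/s
t = d / v = 17895.9 m / 7.92244 m/s = 2258.89 s
2258.89 s ÷ (0.001 s/ms) = 2.25889×10⁶ ms

2.259×10⁶ ms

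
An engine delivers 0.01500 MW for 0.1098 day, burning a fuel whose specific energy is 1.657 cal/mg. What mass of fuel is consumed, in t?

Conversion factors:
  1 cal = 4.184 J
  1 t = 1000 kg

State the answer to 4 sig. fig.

0.01500 MW → 15000 W
0.1098 day → 9486.72 s
E = P × t = 15000 × 9486.72 = 1.42301×10⁸ J
1.657 cal/mg → 6.93289×10⁶ J/kg
m = E / e_s = 1.42301×10⁸ / 6.93289×10⁶ = 20.5255 kg
In t: 20.5255 / 1000 = 0.0205255 t

0.02053 t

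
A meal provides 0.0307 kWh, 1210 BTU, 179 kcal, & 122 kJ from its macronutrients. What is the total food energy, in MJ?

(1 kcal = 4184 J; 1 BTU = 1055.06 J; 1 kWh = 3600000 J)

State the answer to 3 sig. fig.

0.0307 kWh × 3600000 → 110520 J
1210 BTU × 1055.06 → 1.27662×10⁶ J
179 kcal × 4184 → 748936 J
122 kJ × 1000 → 122000 J
Total: 110520 + 1.27662×10⁶ + 748936 + 122000 = 2.25808×10⁶ J
In MJ: 2.25808×10⁶ / 1000000 = 2.25808 MJ

2.26 MJ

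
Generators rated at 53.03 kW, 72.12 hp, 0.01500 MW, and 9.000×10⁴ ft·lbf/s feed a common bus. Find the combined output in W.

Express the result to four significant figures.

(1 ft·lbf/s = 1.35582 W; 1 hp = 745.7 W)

53.03 kW × 1000 → 53030 W
72.12 hp × 745.7 → 53779.9 W
0.01500 MW × 1000000 → 15000 W
9.000×10⁴ ft·lbf/s × 1.35582 → 122024 W
Sum: 53030 + 53779.9 + 15000 + 122024 = 243834 W

2.438×10⁵ W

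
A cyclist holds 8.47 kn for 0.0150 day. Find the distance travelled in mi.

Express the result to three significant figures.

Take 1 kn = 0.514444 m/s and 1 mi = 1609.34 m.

3.51 mi

8.47 kn × 0.514444 = 4.35734 m/s
0.0150 day × 86400 = 1296 s
d = v × t = 4.35734 m/s × 1296 s = 5647.11 m
5647.11 m ÷ (1609.34 m/mi) = 3.50896 mi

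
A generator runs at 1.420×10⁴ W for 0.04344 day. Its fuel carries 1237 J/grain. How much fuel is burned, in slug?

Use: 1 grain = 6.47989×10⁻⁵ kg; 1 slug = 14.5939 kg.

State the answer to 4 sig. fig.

0.04344 day → 3753.22 s
E = P × t = 14200 × 3753.22 = 5.32957×10⁷ J
1237 J/grain → 1.90898×10⁷ J/kg
m = E / e_s = 5.32957×10⁷ / 1.90898×10⁷ = 2.79184 kg
In slug: 2.79184 / 14.5939 = 0.191302 slug

0.1913 slug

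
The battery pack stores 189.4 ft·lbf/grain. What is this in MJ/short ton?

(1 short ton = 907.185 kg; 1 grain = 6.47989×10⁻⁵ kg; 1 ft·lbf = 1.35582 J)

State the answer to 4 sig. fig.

189.4 ft·lbf/grain × 1.35582 J/ft·lbf ÷ 6.47989×10⁻⁵ kg/grain = 3.96291×10⁶ J/kg
3.96291×10⁶ J/kg ÷ 1000000 J/MJ × 907.185 kg/short ton = 3595.09 MJ/short ton

3595 MJ/short ton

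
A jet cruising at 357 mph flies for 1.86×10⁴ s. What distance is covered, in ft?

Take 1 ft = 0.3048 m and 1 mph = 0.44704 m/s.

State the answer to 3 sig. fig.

9.74×10⁶ ft

357 mph × 0.44704 = 159.593 m/s
d = v × t = 159.593 m/s × 18600 s = 2.96843×10⁶ m
2.96843×10⁶ m ÷ (0.3048 m/ft) = 9.73894×10⁶ ft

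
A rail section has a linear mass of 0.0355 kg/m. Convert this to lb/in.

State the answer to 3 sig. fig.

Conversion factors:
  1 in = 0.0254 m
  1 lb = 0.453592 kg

0.0355 kg/m is already 0.0355 kg/m
0.0355 kg/m ÷ 0.453592 kg/lb × 0.0254 m/in = 0.00198791 lb/in

0.00199 lb/in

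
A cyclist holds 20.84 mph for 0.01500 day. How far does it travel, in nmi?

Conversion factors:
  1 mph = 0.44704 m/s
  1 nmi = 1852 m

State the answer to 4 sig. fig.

20.84 mph × 0.44704 = 9.31631 m/s
0.01500 day × 86400 = 1296 s
d = v × t = 9.31631 m/s × 1296 s = 12073.9 m
12073.9 m ÷ (1852 m/nmi) = 6.51938 nmi

6.519 nmi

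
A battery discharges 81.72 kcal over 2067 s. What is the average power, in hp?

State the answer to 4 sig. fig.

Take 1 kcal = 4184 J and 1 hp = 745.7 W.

81.72 kcal × 4184 = 341916 J
P = E / t = 341916 J / 2067 s = 165.417 W
165.417 W ÷ (745.7 W/hp) = 0.221828 hp

0.2218 hp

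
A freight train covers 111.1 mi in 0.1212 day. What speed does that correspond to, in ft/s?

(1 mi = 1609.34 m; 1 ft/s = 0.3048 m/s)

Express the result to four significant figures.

56.02 ft/s

111.1 mi × 1609.34 → 178798 m
0.1212 day × 86400 → 10471.7 s
v = d / t = 178798 m / 10471.7 s = 17.0744 m/s
17.0744 m/s ÷ (0.3048 m/s/ft/s) = 56.0184 ft/s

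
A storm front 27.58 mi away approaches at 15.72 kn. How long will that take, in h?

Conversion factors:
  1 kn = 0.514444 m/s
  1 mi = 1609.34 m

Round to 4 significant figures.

27.58 mi × 1609.34 → 44385.6 m
15.72 kn × 0.514444 → 8.08706 m/s
t = d / v = 44385.6 m / 8.08706 m/s = 5488.47 s
5488.47 s ÷ (3600 s/h) = 1.52458 h

1.525 h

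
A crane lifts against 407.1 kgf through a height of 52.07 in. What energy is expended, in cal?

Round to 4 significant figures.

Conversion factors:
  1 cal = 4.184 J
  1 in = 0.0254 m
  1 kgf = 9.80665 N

1262 cal

407.1 kgf × 9.80665 → 3992.29 N
52.07 in × 0.0254 → 1.32258 m
W = F × d = 3992.29 N × 1.32258 m = 5280.12 J
5280.12 J ÷ (4.184 J/cal) = 1261.98 cal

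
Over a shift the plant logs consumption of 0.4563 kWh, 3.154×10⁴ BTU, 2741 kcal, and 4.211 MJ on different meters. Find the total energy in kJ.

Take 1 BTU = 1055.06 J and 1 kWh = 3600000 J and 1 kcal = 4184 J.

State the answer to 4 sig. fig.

0.4563 kWh × 3600000 → 1.64268×10⁶ J
3.154×10⁴ BTU × 1055.06 → 3.32766×10⁷ J
2741 kcal × 4184 → 1.14683×10⁷ J
4.211 MJ × 1000000 → 4.211×10⁶ J
Combined: 1.64268×10⁶ + 3.32766×10⁷ + 1.14683×10⁷ + 4.211×10⁶ = 5.05986×10⁷ J
In kJ: 5.05986×10⁷ / 1000 = 50598.6 kJ

5.060×10⁴ kJ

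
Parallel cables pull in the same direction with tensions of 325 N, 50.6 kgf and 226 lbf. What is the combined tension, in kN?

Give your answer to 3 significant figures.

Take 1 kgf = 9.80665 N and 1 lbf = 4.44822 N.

325 N (already N)
50.6 kgf × 9.80665 = 496.216 N
226 lbf × 4.44822 = 1005.3 N
Sum: 325 + 496.216 + 1005.3 = 1826.52 N
In kN: 1826.52 / 1000 = 1.82652 kN

1.83 kN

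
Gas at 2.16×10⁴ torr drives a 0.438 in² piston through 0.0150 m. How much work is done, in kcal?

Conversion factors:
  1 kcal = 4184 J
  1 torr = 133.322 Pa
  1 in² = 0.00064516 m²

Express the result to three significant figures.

0.00292 kcal

2.16×10⁴ torr → 2.87976×10⁶ Pa
0.438 in² → 2.8258×10⁻⁴ m²
F = P × A = 2.87976×10⁶ × 2.8258×10⁻⁴ = 813.763 N
W = F × d = 813.763 × 0.015 = 12.2064 J
In kcal: 12.2064 / 4184 = 0.0029174 kcal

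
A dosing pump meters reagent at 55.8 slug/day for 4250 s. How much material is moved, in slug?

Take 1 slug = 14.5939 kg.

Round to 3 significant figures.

2.74 slug

55.8 slug/day → 0.00942523 kg/s
m = ṁ × t = 0.00942523 × 4250 = 40.0572 kg
In slug: 40.0572 / 14.5939 = 2.74479 slug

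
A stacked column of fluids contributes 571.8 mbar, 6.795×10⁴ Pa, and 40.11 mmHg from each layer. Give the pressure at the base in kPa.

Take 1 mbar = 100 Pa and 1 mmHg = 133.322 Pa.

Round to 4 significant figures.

571.8 mbar × 100 = 57180 Pa
6.795×10⁴ Pa (already Pa)
40.11 mmHg × 133.322 = 5347.55 Pa
Sum: 57180 + 67950 + 5347.55 = 130478 Pa
In kPa: 130478 / 1000 = 130.478 kPa

130.5 kPa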